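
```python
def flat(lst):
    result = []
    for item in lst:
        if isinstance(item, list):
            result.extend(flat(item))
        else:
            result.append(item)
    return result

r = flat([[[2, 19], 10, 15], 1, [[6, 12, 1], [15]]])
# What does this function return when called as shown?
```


flat([[[2, 19], 10, 15], 1, [[6, 12, 1], [15]]])
Processing each element:
  [[2, 19], 10, 15] is a list -> flat recursively -> [2, 19, 10, 15]
  1 is not a list -> append 1
  [[6, 12, 1], [15]] is a list -> flat recursively -> [6, 12, 1, 15]
= [2, 19, 10, 15, 1, 6, 12, 1, 15]


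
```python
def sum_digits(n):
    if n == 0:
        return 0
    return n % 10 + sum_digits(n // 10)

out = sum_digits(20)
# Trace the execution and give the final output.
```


sum_digits(20)
= 0 + sum_digits(2)
= 0 + 2 + sum_digits(0)
= 0 + 2 + 0
= 2


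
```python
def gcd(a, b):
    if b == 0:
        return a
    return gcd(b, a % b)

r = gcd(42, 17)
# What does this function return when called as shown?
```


gcd(42, 17)
= gcd(17, 42 % 17) = gcd(17, 8)
= gcd(8, 17 % 8) = gcd(8, 1)
= gcd(1, 8 % 1) = gcd(1, 0)
b == 0, return a = 1


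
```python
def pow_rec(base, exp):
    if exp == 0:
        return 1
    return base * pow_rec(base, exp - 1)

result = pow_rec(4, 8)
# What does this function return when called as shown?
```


pow_rec(4, 8)
= 4 * pow_rec(4, 7)
= 4 * 4 * pow_rec(4, 6)
= 4 * 4 * 4 * pow_rec(4, 5)
= 4 * 4 * 4 * 4 * pow_rec(4, 4)
= 4 * 4 * 4 * 4 * 4 * pow_rec(4, 3)
= 4 * 4 * 4 * 4 * 4 * 4 * pow_rec(4, 2)
= 4 * 4 * 4 * 4 * 4 * 4 * 4 * pow_rec(4, 1)
= 4 * 4 * 4 * 4 * 4 * 4 * 4 * 4 * pow_rec(4, 0)
= 4 * 4 * 4 * 4 * 4 * 4 * 4 * 4 * 1
= 65536


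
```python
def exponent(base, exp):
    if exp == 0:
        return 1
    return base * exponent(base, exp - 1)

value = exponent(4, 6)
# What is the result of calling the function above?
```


exponent(4, 6)
= 4 * exponent(4, 5)
= 4 * 4 * exponent(4, 4)
= 4 * 4 * 4 * exponent(4, 3)
= 4 * 4 * 4 * 4 * exponent(4, 2)
= 4 * 4 * 4 * 4 * 4 * exponent(4, 1)
= 4 * 4 * 4 * 4 * 4 * 4 * exponent(4, 0)
= 4 * 4 * 4 * 4 * 4 * 4 * 1
= 4096


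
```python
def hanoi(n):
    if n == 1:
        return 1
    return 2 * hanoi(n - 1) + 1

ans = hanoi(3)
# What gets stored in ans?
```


hanoi(3)
= 2 * hanoi(2) + 1
= 2 * (2 * hanoi(1) + 1) + 1
Now compute bottom-up:
hanoi(1) = 1
hanoi(2) = 2 * 1 + 1 = 3
hanoi(3) = 2 * 3 + 1 = 7
= 7


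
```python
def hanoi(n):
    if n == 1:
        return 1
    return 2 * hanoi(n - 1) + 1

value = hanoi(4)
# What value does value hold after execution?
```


hanoi(4)
= 2 * hanoi(3) + 1
= 2 * (2 * hanoi(2) + 1) + 1
= 2 * (2 * (2 * hanoi(1) + 1) + 1) + 1
Now compute bottom-up:
hanoi(1) = 1
hanoi(2) = 2 * 1 + 1 = 3
hanoi(3) = 2 * 3 + 1 = 7
hanoi(4) = 2 * 7 + 1 = 15
= 15


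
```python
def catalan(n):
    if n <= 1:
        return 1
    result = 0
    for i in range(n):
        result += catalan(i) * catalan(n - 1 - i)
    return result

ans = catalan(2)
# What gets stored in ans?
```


catalan(2)
= sum of catalan(i) * catalan(2-1-i) for i in 0..1
  catalan(0)*catalan(1) = 1*1 = 1
  catalan(1)*catalan(0) = 1*1 = 1
= 1 + 1
= 2


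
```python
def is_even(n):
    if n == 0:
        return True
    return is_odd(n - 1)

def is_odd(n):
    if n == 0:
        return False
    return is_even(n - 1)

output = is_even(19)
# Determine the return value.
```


is_even(19)
= is_odd(18)
= is_even(17)
= is_odd(16)
= is_even(15)
= is_odd(14)
= is_even(13)
= is_odd(12)
= is_even(11)
= is_odd(10)
= is_even(9)
= is_odd(8)
= is_even(7)
= is_odd(6)
= is_even(5)
= is_odd(4)
= is_even(3)
= is_odd(2)
= is_even(1)
= is_odd(0)
n == 0: return False
= False


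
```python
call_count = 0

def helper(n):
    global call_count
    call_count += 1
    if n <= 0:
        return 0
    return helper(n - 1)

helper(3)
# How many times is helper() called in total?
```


helper(3) calls helper(2) calls ... calls helper(0)
Total calls: 3 + 1 (for base case) = 4


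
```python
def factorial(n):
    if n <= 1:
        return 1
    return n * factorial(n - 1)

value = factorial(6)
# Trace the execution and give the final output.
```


factorial(6)
= 6 * factorial(5)
= 6 * 5 * factorial(4)
= 6 * 5 * 4 * factorial(3)
= 6 * 5 * 4 * 3 * factorial(2)
= 6 * 5 * 4 * 3 * 2 * factorial(1)
= 6 * 5 * 4 * 3 * 2 * 1
= 720


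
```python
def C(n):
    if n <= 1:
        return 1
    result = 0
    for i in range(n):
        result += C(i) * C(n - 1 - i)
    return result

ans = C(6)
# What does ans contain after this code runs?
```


C(6)
= sum of C(i) * C(6-1-i) for i in 0..5
First compute sub-values bottom-up:
  C(0) = 1, C(1) = 1
  C(2) = 1*1 + 1*1 = 2
  C(3) = 1*2 + 1*1 + 2*1 = 5
  C(4) = 1*5 + 1*2 + 2*1 + 5*1 = 14
  C(5) = 1*14 + 1*5 + 2*2 + 5*1 + 14*1 = 42
Now C(6):
  C(0)*C(5) = 1*42 = 42
  C(1)*C(4) = 1*14 = 14
  C(2)*C(3) = 2*5 = 10
  C(3)*C(2) = 5*2 = 10
  C(4)*C(1) = 14*1 = 14
  C(5)*C(0) = 42*1 = 42
= 42 + 14 + 10 + 10 + 14 + 42
= 132


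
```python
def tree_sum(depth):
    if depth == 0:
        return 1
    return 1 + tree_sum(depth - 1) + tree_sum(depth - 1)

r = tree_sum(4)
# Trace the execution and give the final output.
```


tree_sum(4)
= 1 + tree_sum(3) + tree_sum(3)
= 1 + 2 * tree_sum(3)
tree_sum(k) = 2^(k+1) - 1
tree_sum(0) = 1
tree_sum(1) = 3
tree_sum(2) = 7
tree_sum(3) = 15
tree_sum(4) = 31
tree_sum(4) = 2^5 - 1 = 31


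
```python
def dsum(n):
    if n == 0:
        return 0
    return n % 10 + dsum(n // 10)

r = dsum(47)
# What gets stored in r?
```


dsum(47)
= 7 + dsum(4)
= 7 + 4 + dsum(0)
= 7 + 4 + 0
= 11


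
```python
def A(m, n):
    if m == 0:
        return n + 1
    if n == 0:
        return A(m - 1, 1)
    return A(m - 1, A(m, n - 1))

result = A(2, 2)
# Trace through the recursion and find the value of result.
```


A(2, 2)
= A(1, A(2, 1))
First compute A(2, 1) = 5
= A(1, 5)
= 7


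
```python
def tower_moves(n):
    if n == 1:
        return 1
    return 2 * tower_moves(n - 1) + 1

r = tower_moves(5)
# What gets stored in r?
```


tower_moves(5)
= 2 * tower_moves(4) + 1
= 2 * (2 * tower_moves(3) + 1) + 1
= 2 * (2 * (2 * tower_moves(2) + 1) + 1) + 1
= 2 * (2 * (2 * (2 * tower_moves(1) + 1) + 1) + 1) + 1
Now compute bottom-up:
tower_moves(1) = 1
tower_moves(2) = 2 * 1 + 1 = 3
tower_moves(3) = 2 * 3 + 1 = 7
tower_moves(4) = 2 * 7 + 1 = 15
tower_moves(5) = 2 * 15 + 1 = 31
= 31


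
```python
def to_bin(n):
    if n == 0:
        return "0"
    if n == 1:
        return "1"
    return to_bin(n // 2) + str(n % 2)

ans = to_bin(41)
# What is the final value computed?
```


to_bin(41)
= to_bin(20) + "1"
= to_bin(10) + "0" + "1"
= to_bin(5) + "0" + "0" + "1"
= to_bin(2) + "1" + "0" + "0" + "1"
= to_bin(1) + "0" + "1" + "0" + "0" + "1"
= "1" + "0" + "1" + "0" + "0" + "1"
= "101001"


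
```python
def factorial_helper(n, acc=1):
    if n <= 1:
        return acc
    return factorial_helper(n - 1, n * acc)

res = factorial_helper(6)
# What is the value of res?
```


factorial_helper(6, 1)
= factorial_helper(5, 6 * 1) = factorial_helper(5, 6)
= factorial_helper(4, 5 * 6) = factorial_helper(4, 30)
= factorial_helper(3, 4 * 30) = factorial_helper(3, 120)
= factorial_helper(2, 3 * 120) = factorial_helper(2, 360)
= factorial_helper(1, 2 * 360) = factorial_helper(1, 720)
n <= 1, return acc = 720


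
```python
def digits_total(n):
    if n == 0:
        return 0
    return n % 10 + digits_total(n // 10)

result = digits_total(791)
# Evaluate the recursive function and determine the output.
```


digits_total(791)
= 1 + digits_total(79)
= 1 + 9 + digits_total(7)
= 1 + 9 + 7 + digits_total(0)
= 1 + 9 + 7 + 0
= 17


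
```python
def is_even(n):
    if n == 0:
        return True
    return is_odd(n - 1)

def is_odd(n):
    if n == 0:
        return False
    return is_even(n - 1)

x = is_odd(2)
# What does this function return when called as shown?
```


is_odd(2)
= is_even(1)
= is_odd(0)
n == 0: return False
= False


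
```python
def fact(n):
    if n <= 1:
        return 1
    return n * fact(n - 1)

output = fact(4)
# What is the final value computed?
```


fact(4)
= 4 * fact(3)
= 4 * 3 * fact(2)
= 4 * 3 * 2 * fact(1)
= 4 * 3 * 2 * 1
= 24


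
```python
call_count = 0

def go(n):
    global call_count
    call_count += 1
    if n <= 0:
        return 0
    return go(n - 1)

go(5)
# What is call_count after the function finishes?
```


go(5) calls go(4) calls ... calls go(0)
Total calls: 5 + 1 (for base case) = 6


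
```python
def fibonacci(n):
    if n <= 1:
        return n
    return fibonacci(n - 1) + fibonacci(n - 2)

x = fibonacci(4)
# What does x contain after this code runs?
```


fibonacci(4)
= fibonacci(3) + fibonacci(2)
= (fibonacci(2) + fibonacci(1)) + fibonacci(2)
Computing bottom-up: fibonacci(0)=0, fibonacci(1)=1, fibonacci(2)=1, fibonacci(3)=2, fibonacci(4)=3
= 3


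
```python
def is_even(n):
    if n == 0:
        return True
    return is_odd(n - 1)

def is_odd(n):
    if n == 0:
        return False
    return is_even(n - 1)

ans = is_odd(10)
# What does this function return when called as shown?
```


is_odd(10)
= is_even(9)
= is_odd(8)
= is_even(7)
= is_odd(6)
= is_even(5)
= is_odd(4)
= is_even(3)
= is_odd(2)
= is_even(1)
= is_odd(0)
n == 0: return False
= False


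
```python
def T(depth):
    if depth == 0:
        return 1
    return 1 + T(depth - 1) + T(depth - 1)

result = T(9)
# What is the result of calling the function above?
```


T(9)
= 1 + T(8) + T(8)
= 1 + 2 * T(8)
T(k) = 2^(k+1) - 1
T(0) = 1
T(1) = 3
T(2) = 7
T(3) = 15
T(4) = 31
T(9) = 2^10 - 1 = 1023


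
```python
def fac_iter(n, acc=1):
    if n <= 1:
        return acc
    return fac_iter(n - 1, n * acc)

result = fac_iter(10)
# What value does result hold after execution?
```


fac_iter(10, 1)
= fac_iter(9, 10 * 1) = fac_iter(9, 10)
= fac_iter(8, 9 * 10) = fac_iter(8, 90)
= fac_iter(7, 8 * 90) = fac_iter(7, 720)
= fac_iter(6, 7 * 720) = fac_iter(6, 5040)
= fac_iter(5, 6 * 5040) = fac_iter(5, 30240)
= fac_iter(4, 5 * 30240) = fac_iter(4, 151200)
= fac_iter(3, 4 * 151200) = fac_iter(3, 604800)
= fac_iter(2, 3 * 604800) = fac_iter(2, 1814400)
= fac_iter(1, 2 * 1814400) = fac_iter(1, 3628800)
n <= 1, return acc = 3628800


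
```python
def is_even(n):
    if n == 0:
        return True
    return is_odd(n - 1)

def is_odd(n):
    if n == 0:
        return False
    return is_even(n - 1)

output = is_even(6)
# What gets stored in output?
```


is_even(6)
= is_odd(5)
= is_even(4)
= is_odd(3)
= is_even(2)
= is_odd(1)
= is_even(0)
n == 0: return True
= True


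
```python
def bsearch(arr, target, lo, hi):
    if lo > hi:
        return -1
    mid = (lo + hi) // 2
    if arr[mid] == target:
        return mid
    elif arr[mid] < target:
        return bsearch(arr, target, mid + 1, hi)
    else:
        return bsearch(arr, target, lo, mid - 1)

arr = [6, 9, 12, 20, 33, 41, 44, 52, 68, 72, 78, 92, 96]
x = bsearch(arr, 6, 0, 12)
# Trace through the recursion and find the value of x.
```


bsearch(arr, 6, 0, 12)
lo=0, hi=12, mid=6, arr[mid]=44
44 > 6, search left half
lo=0, hi=5, mid=2, arr[mid]=12
12 > 6, search left half
lo=0, hi=1, mid=0, arr[mid]=6
arr[0] == 6, found at index 0
= 0


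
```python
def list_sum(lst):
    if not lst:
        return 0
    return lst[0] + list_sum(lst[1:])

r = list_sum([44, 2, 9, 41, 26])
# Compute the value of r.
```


list_sum([44, 2, 9, 41, 26])
= 44 + list_sum([2, 9, 41, 26])
= 44 + 2 + list_sum([9, 41, 26])
= 44 + 2 + 9 + list_sum([41, 26])
= 44 + 2 + 9 + 41 + list_sum([26])
= 44 + 2 + 9 + 41 + 26 + list_sum([])
= 44 + 2 + 9 + 41 + 26 + 0
= 122


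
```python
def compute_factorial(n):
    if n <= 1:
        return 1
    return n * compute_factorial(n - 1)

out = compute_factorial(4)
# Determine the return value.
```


compute_factorial(4)
= 4 * compute_factorial(3)
= 4 * 3 * compute_factorial(2)
= 4 * 3 * 2 * compute_factorial(1)
= 4 * 3 * 2 * 1
= 24


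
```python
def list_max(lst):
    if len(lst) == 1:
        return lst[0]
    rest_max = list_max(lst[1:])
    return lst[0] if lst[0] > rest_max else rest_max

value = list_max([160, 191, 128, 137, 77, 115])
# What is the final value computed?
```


list_max([160, 191, 128, 137, 77, 115])
= compare 160 with list_max([191, 128, 137, 77, 115])
= compare 191 with list_max([128, 137, 77, 115])
= compare 128 with list_max([137, 77, 115])
= compare 137 with list_max([77, 115])
= compare 77 with list_max([115])
Base: list_max([115]) = 115
compare 77 with 115: max = 115
compare 137 with 115: max = 137
compare 128 with 137: max = 137
compare 191 with 137: max = 191
compare 160 with 191: max = 191
= 191


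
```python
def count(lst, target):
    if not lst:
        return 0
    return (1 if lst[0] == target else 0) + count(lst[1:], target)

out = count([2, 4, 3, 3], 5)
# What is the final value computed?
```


count([2, 4, 3, 3], 5)
lst[0]=2 != 5: 0 + count([4, 3, 3], 5)
lst[0]=4 != 5: 0 + count([3, 3], 5)
lst[0]=3 != 5: 0 + count([3], 5)
lst[0]=3 != 5: 0 + count([], 5)
= 0


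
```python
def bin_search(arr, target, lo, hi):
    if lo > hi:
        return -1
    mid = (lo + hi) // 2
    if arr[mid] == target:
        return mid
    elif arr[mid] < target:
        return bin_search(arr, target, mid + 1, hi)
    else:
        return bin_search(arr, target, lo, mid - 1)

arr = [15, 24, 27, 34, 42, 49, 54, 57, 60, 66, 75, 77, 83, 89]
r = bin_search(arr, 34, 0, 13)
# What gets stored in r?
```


bin_search(arr, 34, 0, 13)
lo=0, hi=13, mid=6, arr[mid]=54
54 > 34, search left half
lo=0, hi=5, mid=2, arr[mid]=27
27 < 34, search right half
lo=3, hi=5, mid=4, arr[mid]=42
42 > 34, search left half
lo=3, hi=3, mid=3, arr[mid]=34
arr[3] == 34, found at index 3
= 3


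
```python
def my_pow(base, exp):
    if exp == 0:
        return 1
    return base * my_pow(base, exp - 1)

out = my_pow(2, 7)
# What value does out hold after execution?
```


my_pow(2, 7)
= 2 * my_pow(2, 6)
= 2 * 2 * my_pow(2, 5)
= 2 * 2 * 2 * my_pow(2, 4)
= 2 * 2 * 2 * 2 * my_pow(2, 3)
= 2 * 2 * 2 * 2 * 2 * my_pow(2, 2)
= 2 * 2 * 2 * 2 * 2 * 2 * my_pow(2, 1)
= 2 * 2 * 2 * 2 * 2 * 2 * 2 * my_pow(2, 0)
= 2 * 2 * 2 * 2 * 2 * 2 * 2 * 1
= 128


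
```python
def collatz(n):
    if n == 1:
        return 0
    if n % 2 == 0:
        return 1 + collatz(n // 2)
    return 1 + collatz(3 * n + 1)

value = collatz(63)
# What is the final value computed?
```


collatz(63)
63 is odd -> 3*63+1 = 190 -> collatz(190)
190 is even -> collatz(95)
95 is odd -> 3*95+1 = 286 -> collatz(286)
286 is even -> collatz(143)
143 is odd -> 3*143+1 = 430 -> collatz(430)
430 is even -> collatz(215)
215 is odd -> 3*215+1 = 646 -> collatz(646)
646 is even -> collatz(323)
323 is odd -> 3*323+1 = 970 -> collatz(970)
970 is even -> collatz(485)
485 is odd -> 3*485+1 = 1456 -> collatz(1456)
1456 is even -> collatz(728)
728 is even -> collatz(364)
364 is even -> collatz(182)
182 is even -> collatz(91)
91 is odd -> 3*91+1 = 274 -> collatz(274)
274 is even -> collatz(137)
137 is odd -> 3*137+1 = 412 -> collatz(412)
412 is even -> collatz(206)
206 is even -> collatz(103)
103 is odd -> 3*103+1 = 310 -> collatz(310)
310 is even -> collatz(155)
155 is odd -> 3*155+1 = 466 -> collatz(466)
466 is even -> collatz(233)
233 is odd -> 3*233+1 = 700 -> collatz(700)
700 is even -> collatz(350)
350 is even -> collatz(175)
175 is odd -> 3*175+1 = 526 -> collatz(526)
526 is even -> collatz(263)
263 is odd -> 3*263+1 = 790 -> collatz(790)
790 is even -> collatz(395)
395 is odd -> 3*395+1 = 1186 -> collatz(1186)
1186 is even -> collatz(593)
593 is odd -> 3*593+1 = 1780 -> collatz(1780)
1780 is even -> collatz(890)
890 is even -> collatz(445)
445 is odd -> 3*445+1 = 1336 -> collatz(1336)
1336 is even -> collatz(668)
668 is even -> collatz(334)
334 is even -> collatz(167)
167 is odd -> 3*167+1 = 502 -> collatz(502)
502 is even -> collatz(251)
251 is odd -> 3*251+1 = 754 -> collatz(754)
754 is even -> collatz(377)
377 is odd -> 3*377+1 = 1132 -> collatz(1132)
1132 is even -> collatz(566)
566 is even -> collatz(283)
283 is odd -> 3*283+1 = 850 -> collatz(850)
850 is even -> collatz(425)
425 is odd -> 3*425+1 = 1276 -> collatz(1276)
1276 is even -> collatz(638)
638 is even -> collatz(319)
319 is odd -> 3*319+1 = 958 -> collatz(958)
958 is even -> collatz(479)
479 is odd -> 3*479+1 = 1438 -> collatz(1438)
1438 is even -> collatz(719)
719 is odd -> 3*719+1 = 2158 -> collatz(2158)
2158 is even -> collatz(1079)
1079 is odd -> 3*1079+1 = 3238 -> collatz(3238)
3238 is even -> collatz(1619)
1619 is odd -> 3*1619+1 = 4858 -> collatz(4858)
4858 is even -> collatz(2429)
2429 is odd -> 3*2429+1 = 7288 -> collatz(7288)
7288 is even -> collatz(3644)
3644 is even -> collatz(1822)
1822 is even -> collatz(911)
911 is odd -> 3*911+1 = 2734 -> collatz(2734)
2734 is even -> collatz(1367)
1367 is odd -> 3*1367+1 = 4102 -> collatz(4102)
4102 is even -> collatz(2051)
2051 is odd -> 3*2051+1 = 6154 -> collatz(6154)
6154 is even -> collatz(3077)
3077 is odd -> 3*3077+1 = 9232 -> collatz(9232)
9232 is even -> collatz(4616)
4616 is even -> collatz(2308)
2308 is even -> collatz(1154)
1154 is even -> collatz(577)
577 is odd -> 3*577+1 = 1732 -> collatz(1732)
1732 is even -> collatz(866)
866 is even -> collatz(433)
433 is odd -> 3*433+1 = 1300 -> collatz(1300)
1300 is even -> collatz(650)
650 is even -> collatz(325)
325 is odd -> 3*325+1 = 976 -> collatz(976)
976 is even -> collatz(488)
488 is even -> collatz(244)
244 is even -> collatz(122)
122 is even -> collatz(61)
61 is odd -> 3*61+1 = 184 -> collatz(184)
184 is even -> collatz(92)
92 is even -> collatz(46)
46 is even -> collatz(23)
23 is odd -> 3*23+1 = 70 -> collatz(70)
70 is even -> collatz(35)
35 is odd -> 3*35+1 = 106 -> collatz(106)
106 is even -> collatz(53)
53 is odd -> 3*53+1 = 160 -> collatz(160)
160 is even -> collatz(80)
80 is even -> collatz(40)
40 is even -> collatz(20)
20 is even -> collatz(10)
10 is even -> collatz(5)
5 is odd -> 3*5+1 = 16 -> collatz(16)
16 is even -> collatz(8)
8 is even -> collatz(4)
4 is even -> collatz(2)
2 is even -> collatz(1)
Reached 1 after 107 steps
= 107


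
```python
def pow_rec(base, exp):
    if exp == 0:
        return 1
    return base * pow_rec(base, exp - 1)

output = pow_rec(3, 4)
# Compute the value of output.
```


pow_rec(3, 4)
= 3 * pow_rec(3, 3)
= 3 * 3 * pow_rec(3, 2)
= 3 * 3 * 3 * pow_rec(3, 1)
= 3 * 3 * 3 * 3 * pow_rec(3, 0)
= 3 * 3 * 3 * 3 * 1
= 81


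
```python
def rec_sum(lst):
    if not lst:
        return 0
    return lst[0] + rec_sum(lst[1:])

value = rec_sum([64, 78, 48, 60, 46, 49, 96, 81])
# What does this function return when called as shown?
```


rec_sum([64, 78, 48, 60, 46, 49, 96, 81])
= 64 + rec_sum([78, 48, 60, 46, 49, 96, 81])
= 64 + 78 + rec_sum([48, 60, 46, 49, 96, 81])
= 64 + 78 + 48 + rec_sum([60, 46, 49, 96, 81])
= 64 + 78 + 48 + 60 + rec_sum([46, 49, 96, 81])
= 64 + 78 + 48 + 60 + 46 + rec_sum([49, 96, 81])
= 64 + 78 + 48 + 60 + 46 + 49 + rec_sum([96, 81])
= 64 + 78 + 48 + 60 + 46 + 49 + 96 + rec_sum([81])
= 64 + 78 + 48 + 60 + 46 + 49 + 96 + 81 + rec_sum([])
= 64 + 78 + 48 + 60 + 46 + 49 + 96 + 81 + 0
= 522


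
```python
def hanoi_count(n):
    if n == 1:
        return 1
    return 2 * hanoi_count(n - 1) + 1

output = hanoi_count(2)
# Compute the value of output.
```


hanoi_count(2)
= 2 * hanoi_count(1) + 1
Now compute bottom-up:
hanoi_count(1) = 1
hanoi_count(2) = 2 * 1 + 1 = 3
= 3


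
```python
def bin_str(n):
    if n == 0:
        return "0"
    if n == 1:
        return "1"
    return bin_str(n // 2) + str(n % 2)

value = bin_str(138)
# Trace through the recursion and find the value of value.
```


bin_str(138)
= bin_str(69) + "0"
= bin_str(34) + "1" + "0"
= bin_str(17) + "0" + "1" + "0"
= bin_str(8) + "1" + "0" + "1" + "0"
= bin_str(4) + "0" + "1" + "0" + "1" + "0"
= bin_str(2) + "0" + "0" + "1" + "0" + "1" + "0"
= bin_str(1) + "0" + "0" + "0" + "1" + "0" + "1" + "0"
= "1" + "0" + "0" + "0" + "1" + "0" + "1" + "0"
= "10001010"


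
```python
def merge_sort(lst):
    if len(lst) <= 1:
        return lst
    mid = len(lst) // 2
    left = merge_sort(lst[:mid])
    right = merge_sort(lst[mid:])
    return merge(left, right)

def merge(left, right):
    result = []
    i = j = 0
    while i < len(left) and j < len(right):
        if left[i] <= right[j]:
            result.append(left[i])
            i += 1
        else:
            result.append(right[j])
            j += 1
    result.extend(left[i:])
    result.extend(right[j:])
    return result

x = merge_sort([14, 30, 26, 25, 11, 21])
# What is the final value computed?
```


merge_sort([14, 30, 26, 25, 11, 21])
Split into [14, 30, 26] and [25, 11, 21]
Left sorted: [14, 26, 30]
Right sorted: [11, 21, 25]
Merge [14, 26, 30] and [11, 21, 25]
= [11, 14, 21, 25, 26, 30]


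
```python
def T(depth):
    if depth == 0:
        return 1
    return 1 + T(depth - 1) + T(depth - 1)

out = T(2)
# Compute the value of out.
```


T(2)
= 1 + T(1) + T(1)
= 1 + 2 * T(1)
T(k) = 2^(k+1) - 1
T(0) = 1
T(1) = 3
T(2) = 7
T(2) = 2^3 - 1 = 7


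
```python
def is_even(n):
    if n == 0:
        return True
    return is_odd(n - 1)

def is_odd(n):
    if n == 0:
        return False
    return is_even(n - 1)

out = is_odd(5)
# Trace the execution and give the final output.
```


is_odd(5)
= is_even(4)
= is_odd(3)
= is_even(2)
= is_odd(1)
= is_even(0)
n == 0: return True
= True


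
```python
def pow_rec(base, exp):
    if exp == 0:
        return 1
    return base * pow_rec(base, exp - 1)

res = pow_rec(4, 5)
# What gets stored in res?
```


pow_rec(4, 5)
= 4 * pow_rec(4, 4)
= 4 * 4 * pow_rec(4, 3)
= 4 * 4 * 4 * pow_rec(4, 2)
= 4 * 4 * 4 * 4 * pow_rec(4, 1)
= 4 * 4 * 4 * 4 * 4 * pow_rec(4, 0)
= 4 * 4 * 4 * 4 * 4 * 1
= 1024


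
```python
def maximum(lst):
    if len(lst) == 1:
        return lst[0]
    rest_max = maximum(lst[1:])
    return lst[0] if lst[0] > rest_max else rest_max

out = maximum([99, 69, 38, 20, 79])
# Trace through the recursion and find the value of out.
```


maximum([99, 69, 38, 20, 79])
= compare 99 with maximum([69, 38, 20, 79])
= compare 69 with maximum([38, 20, 79])
= compare 38 with maximum([20, 79])
= compare 20 with maximum([79])
Base: maximum([79]) = 79
compare 20 with 79: max = 79
compare 38 with 79: max = 79
compare 69 with 79: max = 79
compare 99 with 79: max = 99
= 99


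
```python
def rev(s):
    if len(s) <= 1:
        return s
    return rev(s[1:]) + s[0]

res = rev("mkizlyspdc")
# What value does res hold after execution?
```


rev("mkizlyspdc")
= rev("kizlyspdc") + "m"
= rev("izlyspdc") + "k" + "m"
= rev("zlyspdc") + "i" + "k" + "m"
= rev("lyspdc") + "z" + "i" + "k" + "m"
= rev("yspdc") + "l" + "z" + "i" + "k" + "m"
= rev("spdc") + "y" + "l" + "z" + "i" + "k" + "m"
= rev("pdc") + "s" + "y" + "l" + "z" + "i" + "k" + "m"
= rev("dc") + "p" + "s" + "y" + "l" + "z" + "i" + "k" + "m"
= rev("c") + "d" + "p" + "s" + "y" + "l" + "z" + "i" + "k" + "m"
= "c" + "d" + "p" + "s" + "y" + "l" + "z" + "i" + "k" + "m"
= "cdpsylzikm"


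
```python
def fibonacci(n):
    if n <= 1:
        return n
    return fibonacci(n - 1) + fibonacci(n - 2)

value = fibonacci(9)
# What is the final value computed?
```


fibonacci(9)
= fibonacci(8) + fibonacci(7)
= (fibonacci(7) + fibonacci(6)) + fibonacci(7)
Computing bottom-up: fibonacci(0)=0, fibonacci(1)=1, fibonacci(2)=1, fibonacci(3)=2, fibonacci(4)=3, fibonacci(5)=5, fibonacci(6)=8, fibonacci(7)=13, fibonacci(8)=21, fibonacci(9)=34
= 34


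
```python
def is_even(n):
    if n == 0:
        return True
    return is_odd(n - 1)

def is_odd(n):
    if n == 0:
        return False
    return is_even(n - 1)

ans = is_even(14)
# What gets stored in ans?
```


is_even(14)
= is_odd(13)
= is_even(12)
= is_odd(11)
= is_even(10)
= is_odd(9)
= is_even(8)
= is_odd(7)
= is_even(6)
= is_odd(5)
= is_even(4)
= is_odd(3)
= is_even(2)
= is_odd(1)
= is_even(0)
n == 0: return True
= True


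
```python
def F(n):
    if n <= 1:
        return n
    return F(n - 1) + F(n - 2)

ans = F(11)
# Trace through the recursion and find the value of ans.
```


F(11)
= F(10) + F(9)
= (F(9) + F(8)) + F(9)
Computing bottom-up: F(0)=0, F(1)=1, F(2)=1, F(3)=2, F(4)=3, F(5)=5, F(6)=8, F(7)=13, F(8)=21, F(9)=34, F(10)=55, F(11)=89
= 89


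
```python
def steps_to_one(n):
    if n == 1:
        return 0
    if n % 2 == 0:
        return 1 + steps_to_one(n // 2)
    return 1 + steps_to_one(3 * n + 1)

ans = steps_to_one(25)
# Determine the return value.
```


steps_to_one(25)
25 is odd -> 3*25+1 = 76 -> steps_to_one(76)
76 is even -> steps_to_one(38)
38 is even -> steps_to_one(19)
19 is odd -> 3*19+1 = 58 -> steps_to_one(58)
58 is even -> steps_to_one(29)
29 is odd -> 3*29+1 = 88 -> steps_to_one(88)
88 is even -> steps_to_one(44)
44 is even -> steps_to_one(22)
22 is even -> steps_to_one(11)
11 is odd -> 3*11+1 = 34 -> steps_to_one(34)
34 is even -> steps_to_one(17)
17 is odd -> 3*17+1 = 52 -> steps_to_one(52)
52 is even -> steps_to_one(26)
26 is even -> steps_to_one(13)
13 is odd -> 3*13+1 = 40 -> steps_to_one(40)
40 is even -> steps_to_one(20)
20 is even -> steps_to_one(10)
10 is even -> steps_to_one(5)
5 is odd -> 3*5+1 = 16 -> steps_to_one(16)
16 is even -> steps_to_one(8)
8 is even -> steps_to_one(4)
4 is even -> steps_to_one(2)
2 is even -> steps_to_one(1)
Reached 1 after 23 steps
= 23


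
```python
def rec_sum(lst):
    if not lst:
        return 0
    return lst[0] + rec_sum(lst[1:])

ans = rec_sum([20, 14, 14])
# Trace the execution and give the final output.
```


rec_sum([20, 14, 14])
= 20 + rec_sum([14, 14])
= 20 + 14 + rec_sum([14])
= 20 + 14 + 14 + rec_sum([])
= 20 + 14 + 14 + 0
= 48


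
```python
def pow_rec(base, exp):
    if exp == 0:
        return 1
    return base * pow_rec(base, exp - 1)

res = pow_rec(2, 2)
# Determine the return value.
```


pow_rec(2, 2)
= 2 * pow_rec(2, 1)
= 2 * 2 * pow_rec(2, 0)
= 2 * 2 * 1
= 4


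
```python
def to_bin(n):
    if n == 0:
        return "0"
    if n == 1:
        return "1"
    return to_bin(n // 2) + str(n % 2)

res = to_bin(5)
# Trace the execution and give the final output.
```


to_bin(5)
= to_bin(2) + "1"
= to_bin(1) + "0" + "1"
= "1" + "0" + "1"
= "101"


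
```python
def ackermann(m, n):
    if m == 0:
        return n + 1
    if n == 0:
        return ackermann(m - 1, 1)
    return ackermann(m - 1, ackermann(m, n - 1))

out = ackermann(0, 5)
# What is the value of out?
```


ackermann(0, 5)
m == 0: return 5 + 1 = 6
= 6


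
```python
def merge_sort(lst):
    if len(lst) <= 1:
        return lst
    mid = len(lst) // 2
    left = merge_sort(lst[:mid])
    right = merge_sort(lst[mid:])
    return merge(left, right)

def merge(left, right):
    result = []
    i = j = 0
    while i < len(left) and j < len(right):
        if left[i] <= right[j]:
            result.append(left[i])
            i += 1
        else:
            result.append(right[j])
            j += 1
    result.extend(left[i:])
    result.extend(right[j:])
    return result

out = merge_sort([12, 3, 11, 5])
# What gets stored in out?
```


merge_sort([12, 3, 11, 5])
Split into [12, 3] and [11, 5]
Left sorted: [3, 12]
Right sorted: [5, 11]
Merge [3, 12] and [5, 11]
= [3, 5, 11, 12]


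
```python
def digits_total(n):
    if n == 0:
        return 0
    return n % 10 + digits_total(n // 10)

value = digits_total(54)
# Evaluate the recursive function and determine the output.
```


digits_total(54)
= 4 + digits_total(5)
= 4 + 5 + digits_total(0)
= 4 + 5 + 0
= 9


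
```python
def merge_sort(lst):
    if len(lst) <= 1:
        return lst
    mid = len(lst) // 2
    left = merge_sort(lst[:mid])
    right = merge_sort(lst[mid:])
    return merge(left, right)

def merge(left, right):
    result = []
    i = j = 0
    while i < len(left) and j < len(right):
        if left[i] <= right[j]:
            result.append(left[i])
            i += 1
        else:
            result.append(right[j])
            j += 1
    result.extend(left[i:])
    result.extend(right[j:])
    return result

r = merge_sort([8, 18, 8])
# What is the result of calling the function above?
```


merge_sort([8, 18, 8])
Split into [8] and [18, 8]
Left sorted: [8]
Right sorted: [8, 18]
Merge [8] and [8, 18]
= [8, 8, 18]


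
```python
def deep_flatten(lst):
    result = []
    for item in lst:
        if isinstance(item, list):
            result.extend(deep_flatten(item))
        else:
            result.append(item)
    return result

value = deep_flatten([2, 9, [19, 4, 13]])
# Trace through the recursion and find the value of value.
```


deep_flatten([2, 9, [19, 4, 13]])
Processing each element:
  2 is not a list -> append 2
  9 is not a list -> append 9
  [19, 4, 13] is a list -> deep_flatten recursively -> [19, 4, 13]
= [2, 9, 19, 4, 13]


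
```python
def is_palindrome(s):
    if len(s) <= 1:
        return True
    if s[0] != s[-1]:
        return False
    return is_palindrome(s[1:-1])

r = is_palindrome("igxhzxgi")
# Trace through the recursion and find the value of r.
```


is_palindrome("igxhzxgi")
"igxhzxgi": s[0]='i' == s[-1]='i' -> is_palindrome("gxhzxg")
"gxhzxg": s[0]='g' == s[-1]='g' -> is_palindrome("xhzx")
"xhzx": s[0]='x' == s[-1]='x' -> is_palindrome("hz")
"hz": s[0]='h' != s[-1]='z' -> False
= False


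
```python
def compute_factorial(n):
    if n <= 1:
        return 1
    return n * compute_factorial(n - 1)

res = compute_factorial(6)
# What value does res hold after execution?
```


compute_factorial(6)
= 6 * compute_factorial(5)
= 6 * 5 * compute_factorial(4)
= 6 * 5 * 4 * compute_factorial(3)
= 6 * 5 * 4 * 3 * compute_factorial(2)
= 6 * 5 * 4 * 3 * 2 * compute_factorial(1)
= 6 * 5 * 4 * 3 * 2 * 1
= 720


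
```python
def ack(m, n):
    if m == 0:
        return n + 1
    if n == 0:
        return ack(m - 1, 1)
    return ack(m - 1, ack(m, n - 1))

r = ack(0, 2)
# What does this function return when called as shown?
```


ack(0, 2)
m == 0: return 2 + 1 = 3
= 3


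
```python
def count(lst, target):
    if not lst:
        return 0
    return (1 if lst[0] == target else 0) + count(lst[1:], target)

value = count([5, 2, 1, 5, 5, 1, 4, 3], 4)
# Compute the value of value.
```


count([5, 2, 1, 5, 5, 1, 4, 3], 4)
lst[0]=5 != 4: 0 + count([2, 1, 5, 5, 1, 4, 3], 4)
lst[0]=2 != 4: 0 + count([1, 5, 5, 1, 4, 3], 4)
lst[0]=1 != 4: 0 + count([5, 5, 1, 4, 3], 4)
lst[0]=5 != 4: 0 + count([5, 1, 4, 3], 4)
lst[0]=5 != 4: 0 + count([1, 4, 3], 4)
lst[0]=1 != 4: 0 + count([4, 3], 4)
lst[0]=4 == 4: 1 + count([3], 4)
lst[0]=3 != 4: 0 + count([], 4)
= 1


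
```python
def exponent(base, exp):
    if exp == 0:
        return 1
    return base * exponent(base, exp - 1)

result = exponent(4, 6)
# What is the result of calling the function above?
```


exponent(4, 6)
= 4 * exponent(4, 5)
= 4 * 4 * exponent(4, 4)
= 4 * 4 * 4 * exponent(4, 3)
= 4 * 4 * 4 * 4 * exponent(4, 2)
= 4 * 4 * 4 * 4 * 4 * exponent(4, 1)
= 4 * 4 * 4 * 4 * 4 * 4 * exponent(4, 0)
= 4 * 4 * 4 * 4 * 4 * 4 * 1
= 4096


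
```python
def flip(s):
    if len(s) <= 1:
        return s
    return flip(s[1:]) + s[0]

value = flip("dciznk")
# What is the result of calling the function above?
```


flip("dciznk")
= flip("ciznk") + "d"
= flip("iznk") + "c" + "d"
= flip("znk") + "i" + "c" + "d"
= flip("nk") + "z" + "i" + "c" + "d"
= flip("k") + "n" + "z" + "i" + "c" + "d"
= "k" + "n" + "z" + "i" + "c" + "d"
= "knzicd"


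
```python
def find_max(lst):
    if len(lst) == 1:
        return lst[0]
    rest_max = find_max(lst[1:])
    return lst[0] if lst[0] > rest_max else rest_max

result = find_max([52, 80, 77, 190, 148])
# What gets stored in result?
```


find_max([52, 80, 77, 190, 148])
= compare 52 with find_max([80, 77, 190, 148])
= compare 80 with find_max([77, 190, 148])
= compare 77 with find_max([190, 148])
= compare 190 with find_max([148])
Base: find_max([148]) = 148
compare 190 with 148: max = 190
compare 77 with 190: max = 190
compare 80 with 190: max = 190
compare 52 with 190: max = 190
= 190


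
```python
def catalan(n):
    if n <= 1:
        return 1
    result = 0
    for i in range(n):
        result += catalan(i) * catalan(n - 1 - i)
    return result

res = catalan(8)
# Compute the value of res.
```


catalan(8)
= sum of catalan(i) * catalan(8-1-i) for i in 0..7
First compute sub-values bottom-up:
  catalan(0) = 1, catalan(1) = 1
  catalan(2) = 1*1 + 1*1 = 2
  catalan(3) = 1*2 + 1*1 + 2*1 = 5
  catalan(4) = 1*5 + 1*2 + 2*1 + 5*1 = 14
  catalan(5) = 1*14 + 1*5 + 2*2 + 5*1 + 14*1 = 42
  catalan(6) = 1*42 + 1*14 + 2*5 + 5*2 + 14*1 + 42*1 = 132
  catalan(7) = 1*132 + 1*42 + 2*14 + 5*5 + 14*2 + 42*1 + 132*1 = 429
Now catalan(8):
  catalan(0)*catalan(7) = 1*429 = 429
  catalan(1)*catalan(6) = 1*132 = 132
  catalan(2)*catalan(5) = 2*42 = 84
  catalan(3)*catalan(4) = 5*14 = 70
  catalan(4)*catalan(3) = 14*5 = 70
  catalan(5)*catalan(2) = 42*2 = 84
  catalan(6)*catalan(1) = 132*1 = 132
  catalan(7)*catalan(0) = 429*1 = 429
= 429 + 132 + 84 + 70 + 70 + 84 + 132 + 429
= 1430


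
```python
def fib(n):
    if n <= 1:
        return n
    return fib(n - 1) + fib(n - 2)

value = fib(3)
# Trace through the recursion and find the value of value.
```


fib(3)
= fib(2) + fib(1)
Computing bottom-up: fib(0)=0, fib(1)=1, fib(2)=1, fib(3)=2
= 2


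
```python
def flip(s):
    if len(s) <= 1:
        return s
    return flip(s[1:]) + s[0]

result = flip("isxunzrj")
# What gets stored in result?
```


flip("isxunzrj")
= flip("sxunzrj") + "i"
= flip("xunzrj") + "s" + "i"
= flip("unzrj") + "x" + "s" + "i"
= flip("nzrj") + "u" + "x" + "s" + "i"
= flip("zrj") + "n" + "u" + "x" + "s" + "i"
= flip("rj") + "z" + "n" + "u" + "x" + "s" + "i"
= flip("j") + "r" + "z" + "n" + "u" + "x" + "s" + "i"
= "j" + "r" + "z" + "n" + "u" + "x" + "s" + "i"
= "jrznuxsi"


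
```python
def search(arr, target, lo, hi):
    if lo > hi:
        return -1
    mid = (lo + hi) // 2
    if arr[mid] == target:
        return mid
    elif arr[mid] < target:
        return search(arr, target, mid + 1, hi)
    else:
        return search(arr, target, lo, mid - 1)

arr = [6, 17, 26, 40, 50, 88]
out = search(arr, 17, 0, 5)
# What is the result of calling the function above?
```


search(arr, 17, 0, 5)
lo=0, hi=5, mid=2, arr[mid]=26
26 > 17, search left half
lo=0, hi=1, mid=0, arr[mid]=6
6 < 17, search right half
lo=1, hi=1, mid=1, arr[mid]=17
arr[1] == 17, found at index 1
= 1


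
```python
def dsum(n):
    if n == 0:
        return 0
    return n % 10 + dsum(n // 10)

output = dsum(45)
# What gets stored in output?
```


dsum(45)
= 5 + dsum(4)
= 5 + 4 + dsum(0)
= 5 + 4 + 0
= 9


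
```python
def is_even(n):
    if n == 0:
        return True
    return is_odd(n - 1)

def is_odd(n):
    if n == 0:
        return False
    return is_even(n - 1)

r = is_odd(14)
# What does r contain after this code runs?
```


is_odd(14)
= is_even(13)
= is_odd(12)
= is_even(11)
= is_odd(10)
= is_even(9)
= is_odd(8)
= is_even(7)
= is_odd(6)
= is_even(5)
= is_odd(4)
= is_even(3)
= is_odd(2)
= is_even(1)
= is_odd(0)
n == 0: return False
= False


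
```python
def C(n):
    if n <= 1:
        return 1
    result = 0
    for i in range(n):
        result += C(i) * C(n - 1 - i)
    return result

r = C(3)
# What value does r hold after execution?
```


C(3)
= sum of C(i) * C(3-1-i) for i in 0..2
First compute sub-values bottom-up:
  C(0) = 1, C(1) = 1
  C(2) = 1*1 + 1*1 = 2
Now C(3):
  C(0)*C(2) = 1*2 = 2
  C(1)*C(1) = 1*1 = 1
  C(2)*C(0) = 2*1 = 2
= 2 + 1 + 2
= 5


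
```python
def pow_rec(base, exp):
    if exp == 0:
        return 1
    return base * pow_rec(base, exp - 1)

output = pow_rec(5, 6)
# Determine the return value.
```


pow_rec(5, 6)
= 5 * pow_rec(5, 5)
= 5 * 5 * pow_rec(5, 4)
= 5 * 5 * 5 * pow_rec(5, 3)
= 5 * 5 * 5 * 5 * pow_rec(5, 2)
= 5 * 5 * 5 * 5 * 5 * pow_rec(5, 1)
= 5 * 5 * 5 * 5 * 5 * 5 * pow_rec(5, 0)
= 5 * 5 * 5 * 5 * 5 * 5 * 1
= 15625


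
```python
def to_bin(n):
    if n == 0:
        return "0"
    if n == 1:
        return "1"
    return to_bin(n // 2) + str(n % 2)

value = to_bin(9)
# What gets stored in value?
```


to_bin(9)
= to_bin(4) + "1"
= to_bin(2) + "0" + "1"
= to_bin(1) + "0" + "0" + "1"
= "1" + "0" + "0" + "1"
= "1001"


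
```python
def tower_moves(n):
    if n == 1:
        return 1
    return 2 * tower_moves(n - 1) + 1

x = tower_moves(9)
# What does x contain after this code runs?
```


tower_moves(9)
= 2 * tower_moves(8) + 1
= 2 * (2 * tower_moves(7) + 1) + 1
= 2 * (2 * (2 * tower_moves(6) + 1) + 1) + 1
= 2 * (2 * (2 * (2 * tower_moves(5) + 1) + 1) + 1) + 1
= 2 * (2 * (2 * (2 * (2 * tower_moves(4) + 1) + 1) + 1) + 1) + 1
= 2 * (2 * (2 * (2 * (2 * (2 * tower_moves(3) + 1) + 1) + 1) + 1) + 1) + 1
= 2 * (2 * (2 * (2 * (2 * (2 * (2 * tower_moves(2) + 1) + 1) + 1) + 1) + 1) + 1) + 1
= 2 * (2 * (2 * (2 * (2 * (2 * (2 * (2 * tower_moves(1) + 1) + 1) + 1) + 1) + 1) + 1) + 1) + 1
Now compute bottom-up:
tower_moves(1) = 1
tower_moves(2) = 2 * 1 + 1 = 3
tower_moves(3) = 2 * 3 + 1 = 7
tower_moves(4) = 2 * 7 + 1 = 15
tower_moves(5) = 2 * 15 + 1 = 31
tower_moves(6) = 2 * 31 + 1 = 63
tower_moves(7) = 2 * 63 + 1 = 127
tower_moves(8) = 2 * 127 + 1 = 255
tower_moves(9) = 2 * 255 + 1 = 511
= 511


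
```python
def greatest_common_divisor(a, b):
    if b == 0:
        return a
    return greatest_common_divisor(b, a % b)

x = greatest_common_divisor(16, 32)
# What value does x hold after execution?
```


greatest_common_divisor(16, 32)
= greatest_common_divisor(32, 16 % 32) = greatest_common_divisor(32, 16)
= greatest_common_divisor(16, 32 % 16) = greatest_common_divisor(16, 0)
b == 0, return a = 16


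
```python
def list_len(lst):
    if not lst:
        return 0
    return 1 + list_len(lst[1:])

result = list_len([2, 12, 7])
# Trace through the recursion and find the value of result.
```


list_len([2, 12, 7])
= 1 + list_len([12, 7])
= 1 + 1 + list_len([7])
= 1 + 1 + 1 + list_len([])
= 1 + 1 + 1 + 0
= 3


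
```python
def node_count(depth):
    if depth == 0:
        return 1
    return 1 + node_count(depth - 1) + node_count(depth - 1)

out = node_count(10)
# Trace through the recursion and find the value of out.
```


node_count(10)
= 1 + node_count(9) + node_count(9)
= 1 + 2 * node_count(9)
node_count(k) = 2^(k+1) - 1
node_count(0) = 1
node_count(1) = 3
node_count(2) = 7
node_count(3) = 15
node_count(4) = 31
node_count(10) = 2^11 - 1 = 2047


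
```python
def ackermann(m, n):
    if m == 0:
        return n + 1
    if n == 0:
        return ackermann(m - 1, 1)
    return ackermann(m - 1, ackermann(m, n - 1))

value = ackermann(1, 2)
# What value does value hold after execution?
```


ackermann(1, 2)
= ackermann(0, ackermann(1, 1))
First compute ackermann(1, 1) = 3
= ackermann(0, 3)
= 4


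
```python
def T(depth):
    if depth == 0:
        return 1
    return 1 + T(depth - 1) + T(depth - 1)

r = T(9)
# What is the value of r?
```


T(9)
= 1 + T(8) + T(8)
= 1 + 2 * T(8)
T(k) = 2^(k+1) - 1
T(0) = 1
T(1) = 3
T(2) = 7
T(3) = 15
T(4) = 31
T(9) = 2^10 - 1 = 1023


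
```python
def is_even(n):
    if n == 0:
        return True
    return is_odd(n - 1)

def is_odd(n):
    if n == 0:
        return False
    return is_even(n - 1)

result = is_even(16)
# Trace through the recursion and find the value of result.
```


is_even(16)
= is_odd(15)
= is_even(14)
= is_odd(13)
= is_even(12)
= is_odd(11)
= is_even(10)
= is_odd(9)
= is_even(8)
= is_odd(7)
= is_even(6)
= is_odd(5)
= is_even(4)
= is_odd(3)
= is_even(2)
= is_odd(1)
= is_even(0)
n == 0: return True
= True


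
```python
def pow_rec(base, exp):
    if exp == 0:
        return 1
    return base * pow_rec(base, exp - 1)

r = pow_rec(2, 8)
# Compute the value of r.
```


pow_rec(2, 8)
= 2 * pow_rec(2, 7)
= 2 * 2 * pow_rec(2, 6)
= 2 * 2 * 2 * pow_rec(2, 5)
= 2 * 2 * 2 * 2 * pow_rec(2, 4)
= 2 * 2 * 2 * 2 * 2 * pow_rec(2, 3)
= 2 * 2 * 2 * 2 * 2 * 2 * pow_rec(2, 2)
= 2 * 2 * 2 * 2 * 2 * 2 * 2 * pow_rec(2, 1)
= 2 * 2 * 2 * 2 * 2 * 2 * 2 * 2 * pow_rec(2, 0)
= 2 * 2 * 2 * 2 * 2 * 2 * 2 * 2 * 1
= 256


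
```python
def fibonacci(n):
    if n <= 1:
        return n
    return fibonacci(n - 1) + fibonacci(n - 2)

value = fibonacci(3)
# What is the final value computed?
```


fibonacci(3)
= fibonacci(2) + fibonacci(1)
Computing bottom-up: fibonacci(0)=0, fibonacci(1)=1, fibonacci(2)=1, fibonacci(3)=2
= 2
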